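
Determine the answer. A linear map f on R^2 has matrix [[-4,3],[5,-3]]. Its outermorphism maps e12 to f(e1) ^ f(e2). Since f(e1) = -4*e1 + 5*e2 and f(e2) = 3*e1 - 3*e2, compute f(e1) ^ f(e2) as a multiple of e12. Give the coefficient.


The outermorphism of a linear map f sends e1^e2 to f(e1)^f(e2).
f(e1) = -4*e1 + 5*e2
f(e2) = 3*e1 - 3*e2
f(e1) ^ f(e2) = (-4*e1 + 5*e2) ^ (3*e1 - 3*e2)
= (-4)*(-3)*e12 + 5*3*e21
= (12 - 15)*e12
= -3*e12
Coefficient = -3


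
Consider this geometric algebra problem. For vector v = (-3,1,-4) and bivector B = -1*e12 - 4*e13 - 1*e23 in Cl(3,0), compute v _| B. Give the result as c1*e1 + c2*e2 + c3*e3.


Left contraction v _| B = <vB>_1 (grade-1 part of the geometric product vB).
Using e1_|e12 = e2, e2_|e12 = -e1, e1_|e13 = e3, e3_|e13 = -e1, e2_|e23 = e3, e3_|e23 = -e2:
e1 coeff: -v2*b12 - v3*b13 = -(1)*(-1) - (-4)*(-4) = -15
e2 coeff: v1*b12 - v3*b23 = (-3)*(-1) - (-4)*(-1) = -1
e3 coeff: v1*b13 + v2*b23 = (-3)*(-4) + (1)*(-1) = 11
v _| B = -15*e1 - 1*e2 + 11*e3


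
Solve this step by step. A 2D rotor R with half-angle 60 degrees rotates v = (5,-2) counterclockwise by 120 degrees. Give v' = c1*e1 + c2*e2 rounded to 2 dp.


Rotor R = cos(60deg) - sin(60deg)*e12
Rotation angle theta = 2 * 60 = 120 degrees
v' = R*v*~R rotates v by theta.
cos(120deg) = -0.5000, sin(120deg) = 0.8660
v'_1 = 5*cos(120deg) - (-2)*sin(120deg)
= 5*(-0.5000) - (-2)*0.8660
= -0.77
v'_2 = 5*sin(120deg) + (-2)*cos(120deg)
= 5*0.8660 + (-2)*(-0.5000)
= 5.33
v' = -0.77*e1 + 5.33*e2


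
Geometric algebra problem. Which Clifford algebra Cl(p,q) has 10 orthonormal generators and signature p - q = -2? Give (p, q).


We need p + q = 10 and p - q = -2.
Adding: 2p = 10 + (-2) = 8, so p = 4.
Then q = 10 - 4 = 6.
(p, q) = (4, 6)


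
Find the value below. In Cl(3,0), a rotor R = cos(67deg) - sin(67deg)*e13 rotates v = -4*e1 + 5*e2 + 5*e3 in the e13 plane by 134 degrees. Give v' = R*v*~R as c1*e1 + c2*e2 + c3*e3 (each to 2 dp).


Rotor R = cos(67deg) - sin(67deg)*e13
Rotation angle theta = 2 * 67 = 134 degrees in the e13 plane (e1 -> e3).
The component perpendicular to the plane (e2) is invariant: v'_2 = v2 = 5.00
cos(134deg) = -0.6947, sin(134deg) = 0.7193
v'_1 = v1*cos(theta) - v3*sin(theta) = -4*(-0.6947) - 5*0.7193 = -0.82
v'_3 = v1*sin(theta) + v3*cos(theta) = -4*0.7193 + 5*(-0.6947) = -6.35
v' = -0.82*e1 + 5.00*e2 - 6.35*e3


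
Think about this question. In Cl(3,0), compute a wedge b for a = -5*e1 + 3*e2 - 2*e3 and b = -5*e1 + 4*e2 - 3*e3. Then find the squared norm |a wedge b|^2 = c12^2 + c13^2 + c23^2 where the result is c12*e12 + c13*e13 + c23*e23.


a wedge b = (a1*b2 - a2*b1)*e12 + (a1*b3 - a3*b1)*e13 + (a2*b3 - a3*b2)*e23
e12 coeff: (-5)*4 - 3*(-5) = -20 - (-15) = -5
e13 coeff: (-5)*(-3) - (-2)*(-5) = 15 - 10 = 5
e23 coeff: 3*(-3) - (-2)*4 = -9 - (-8) = -1
|a wedge b|^2 = (-5)^2 + 5^2 + (-1)^2
= 25 + 25 + 1
= 51


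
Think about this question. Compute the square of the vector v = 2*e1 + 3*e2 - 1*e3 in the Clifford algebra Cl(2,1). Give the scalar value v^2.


v^2 = sum of c_i^2 * e_i^2
Positive signature terms (e_i^2 = +1): 2^2 + 3^2 = 13
Negative signature terms (e_j^2 = -1): (-1)^2 = 1
v^2 = 13 - 1 = 12


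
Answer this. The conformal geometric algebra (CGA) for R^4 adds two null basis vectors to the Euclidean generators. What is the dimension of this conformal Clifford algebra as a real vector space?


The conformal model of R^4 uses Cl(5,1): the 4 Euclidean generators plus two extra orthogonal generators e+ (e+^2 = +1) and e- (e-^2 = -1), from which the null vectors e0, einf are built.
Number of generators m = 4 + 2 = 6.
dim Cl(p,q) = 2^m = 2^6 = 64


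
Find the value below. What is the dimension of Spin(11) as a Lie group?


Spin(n) double-covers SO(n); both have Lie algebra so(n) of dimension n(n-1)/2.
n = 11
n(n-1) = 11 * 10 = 110
dim Spin(11) = 110/2 = 55


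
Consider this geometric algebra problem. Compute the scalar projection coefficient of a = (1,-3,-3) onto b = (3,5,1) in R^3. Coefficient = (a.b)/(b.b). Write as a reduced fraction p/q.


Projection coefficient = (a . b) / (b . b)
a . b = 1*3 + (-3)*5 + (-3)*1
= 3 + (-15) + (-3) = -15
b . b = 3^2 + 5^2 + 1^2
= 9 + 25 + 1 = 35
Coefficient = -15/35
In lowest terms: -3/7


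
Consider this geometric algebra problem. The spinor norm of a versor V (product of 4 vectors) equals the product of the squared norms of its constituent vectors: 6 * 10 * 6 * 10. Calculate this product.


Spinor norm N(V) = |v1|^2 * |v2|^2 * ... * |v4|^2
= 6 * 10 * 6 * 10
Running product: 6, 60, 360, 3600
N(V) = 3600


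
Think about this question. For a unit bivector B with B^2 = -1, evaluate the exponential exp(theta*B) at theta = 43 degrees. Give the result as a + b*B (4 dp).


For a unit bivector B with B^2 = -1, the exponential series gives
e^(theta*B) = cos(theta) + sin(theta)*B (the GA analogue of Euler's formula).
theta = 43 degrees = 0.750492 rad
cos(43 deg) = 0.7314
sin(43 deg) = 0.6820
exp(theta*B) = 0.7314 + 0.6820*B


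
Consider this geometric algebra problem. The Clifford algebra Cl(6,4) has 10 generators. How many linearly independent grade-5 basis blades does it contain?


Number of grade-k basis blades in Cl(p,q) with n = p + q is C(n, k).
n = 6 + 4 = 10
C(10, 5) = 10! / (5! * 5!)
= 3628800 / (120 * 120)
= 252


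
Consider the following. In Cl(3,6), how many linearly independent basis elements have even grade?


Even subalgebra dimension = 2^(n-1)
n = 3 + 6 = 9
2^(9 - 1) = 2^8 = 256
Verification: sum of C(9,k) for even k = 1 + 36 + 126 + 84 + 9 = 256
Result = 256


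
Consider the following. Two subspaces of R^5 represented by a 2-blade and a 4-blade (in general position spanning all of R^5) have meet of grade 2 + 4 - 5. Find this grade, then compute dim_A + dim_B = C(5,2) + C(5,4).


Meet grade = grade(A) + grade(B) - n
= 2 + 4 - 5 = 1
C(5,2) = 10
C(5,4) = 5
dim_A + dim_B = 10 + 5 = 15


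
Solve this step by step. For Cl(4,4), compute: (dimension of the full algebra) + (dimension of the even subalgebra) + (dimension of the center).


n = 4 + 4 = 8
Total dim = 2^8 = 256
Even subalgebra dim = 2^7 = 128
n is even, so center dim = 1
Sum = 256 + 128 + 1 = 385


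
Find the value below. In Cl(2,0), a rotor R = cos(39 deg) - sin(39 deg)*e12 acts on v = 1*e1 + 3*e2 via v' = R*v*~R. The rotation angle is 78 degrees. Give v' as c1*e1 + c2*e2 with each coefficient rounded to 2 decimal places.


Rotor R = cos(39deg) - sin(39deg)*e12
Rotation angle theta = 2 * 39 = 78 degrees
v' = R*v*~R rotates v by theta.
cos(78deg) = 0.2079, sin(78deg) = 0.9781
v'_1 = 1*cos(78deg) - 3*sin(78deg)
= 1*0.2079 - 3*0.9781
= -2.73
v'_2 = 1*sin(78deg) + 3*cos(78deg)
= 1*0.9781 + 3*0.2079
= 1.60
v' = -2.73*e1 + 1.60*e2


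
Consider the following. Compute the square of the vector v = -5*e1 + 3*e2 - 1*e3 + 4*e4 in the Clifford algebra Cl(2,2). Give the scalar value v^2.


v^2 = sum of c_i^2 * e_i^2
Positive signature terms (e_i^2 = +1): (-5)^2 + 3^2 = 34
Negative signature terms (e_j^2 = -1): (-1)^2 + 4^2 = 17
v^2 = 34 - 17 = 17


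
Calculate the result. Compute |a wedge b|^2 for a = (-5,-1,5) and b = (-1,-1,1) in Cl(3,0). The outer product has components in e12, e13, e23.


a wedge b = (a1*b2 - a2*b1)*e12 + (a1*b3 - a3*b1)*e13 + (a2*b3 - a3*b2)*e23
e12 coeff: (-5)*(-1) - (-1)*(-1) = 5 - 1 = 4
e13 coeff: (-5)*1 - 5*(-1) = -5 - (-5) = 0
e23 coeff: (-1)*1 - 5*(-1) = -1 - (-5) = 4
|a wedge b|^2 = 4^2 + 0^2 + 4^2
= 16 + 0 + 16
= 32


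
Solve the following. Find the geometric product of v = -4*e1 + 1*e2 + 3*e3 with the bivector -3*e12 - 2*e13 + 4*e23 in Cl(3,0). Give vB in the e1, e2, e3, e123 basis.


vB has grade-1 (vector) and grade-3 (trivector) parts: vB = (v _| B) + (v ^ B).
Vector part <vB>_1:
  e1: -v2*b12 - v3*b13 = -(1)*(-3) - (3)*(-2) = 9
  e2: v1*b12 - v3*b23 = (-4)*(-3) - (3)*(4) = 0
  e3: v1*b13 + v2*b23 = (-4)*(-2) + (1)*(4) = 12
Trivector part <vB>_3:
  e123: v1*b23 - v2*b13 + v3*b12 = (-4)*(4) - (1)*(-2) + (3)*(-3) = -23
vB = 9*e1 + 0*e2 + 12*e3 - 23*e123


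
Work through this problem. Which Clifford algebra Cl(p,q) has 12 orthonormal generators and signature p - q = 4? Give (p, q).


We need p + q = 12 and p - q = 4.
Adding: 2p = 12 + 4 = 16, so p = 8.
Then q = 12 - 8 = 4.
(p, q) = (8, 4)


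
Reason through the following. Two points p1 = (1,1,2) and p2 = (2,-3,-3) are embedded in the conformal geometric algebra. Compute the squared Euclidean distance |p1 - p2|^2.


p1 - p2 = (-1, 4, 5)
|p1 - p2|^2 = (-1)^2 + 4^2 + 5^2
= 1 + 16 + 25
= 42


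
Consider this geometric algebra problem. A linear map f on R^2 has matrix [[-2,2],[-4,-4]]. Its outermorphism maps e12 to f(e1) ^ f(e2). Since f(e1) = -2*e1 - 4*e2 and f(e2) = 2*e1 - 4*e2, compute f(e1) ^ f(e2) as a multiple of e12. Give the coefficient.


The outermorphism of a linear map f sends e1^e2 to f(e1)^f(e2).
f(e1) = -2*e1 - 4*e2
f(e2) = 2*e1 - 4*e2
f(e1) ^ f(e2) = (-2*e1 - 4*e2) ^ (2*e1 - 4*e2)
= (-2)*(-4)*e12 + (-4)*2*e21
= (8 - (-8))*e12
= 16*e12
Coefficient = 16


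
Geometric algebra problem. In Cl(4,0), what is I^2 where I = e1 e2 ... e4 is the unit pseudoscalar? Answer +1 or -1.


The pseudoscalar I = e1...e_n (product of all n generators) of Cl(p,q) satisfies I^2 = (-1)^(q + n(n-1)/2).
p = 4, q = 0, n = p + q = 4
n(n-1)/2 = 4 * 3 / 2 = 6
Exponent = q + n(n-1)/2 = 0 + 6 = 6
I^2 = (-1)^6 = +1


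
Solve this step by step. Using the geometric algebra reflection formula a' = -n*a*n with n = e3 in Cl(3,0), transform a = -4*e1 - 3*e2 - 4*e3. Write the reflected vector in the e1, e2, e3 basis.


Reflection formula: a' = -n*a*n, with n = e3 (unit vector, n^2 = 1).
For reflection through hyperplane perp to e3:
The component along e3 flips sign, others stay.
a = (-4, -3, -4)
a' = (-4, -3, 4)
a' = -4*e1 - 3*e2 + 4*e3


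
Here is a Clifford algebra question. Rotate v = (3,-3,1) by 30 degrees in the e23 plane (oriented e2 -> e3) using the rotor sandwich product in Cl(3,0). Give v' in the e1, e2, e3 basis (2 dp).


Rotor R = cos(15deg) - sin(15deg)*e23
Rotation angle theta = 2 * 15 = 30 degrees in the e23 plane (e2 -> e3).
The component perpendicular to the plane (e1) is invariant: v'_1 = v1 = 3.00
cos(30deg) = 0.8660, sin(30deg) = 0.5000
v'_2 = v2*cos(theta) - v3*sin(theta) = -3*0.8660 - 1*0.5000 = -3.10
v'_3 = v2*sin(theta) + v3*cos(theta) = -3*0.5000 + 1*0.8660 = -0.63
v' = 3.00*e1 - 3.10*e2 - 0.63*e3


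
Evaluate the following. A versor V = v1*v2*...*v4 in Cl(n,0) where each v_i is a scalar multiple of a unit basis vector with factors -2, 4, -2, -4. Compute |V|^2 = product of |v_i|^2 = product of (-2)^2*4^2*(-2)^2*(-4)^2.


Each vector v_i has |v_i|^2 = s_i^2
Squared scales: (-2)^2 = 4, 4^2 = 16, (-2)^2 = 4, (-4)^2 = 16
|V|^2 = 4 * 16 * 4 * 16
= 4096


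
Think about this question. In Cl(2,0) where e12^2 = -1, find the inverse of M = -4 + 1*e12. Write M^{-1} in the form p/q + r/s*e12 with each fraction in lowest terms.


M = -4 + 1*e12, where e12^2 = -1.
Since M commutes with its reverse ~M = a - b*e12, M * ~M = a^2 - b^2*e12^2 = a^2 + b^2.
So M^{-1} = ~M / (a^2 + b^2) = (a - b*e12)/(a^2 + b^2).
a^2 + b^2 = 16 + 1 = 17
Scalar part = -4/17 = -4/17
Bivector coeff = -1/17 = -1/17
M^{-1} = -4/17 - 1/17*e12


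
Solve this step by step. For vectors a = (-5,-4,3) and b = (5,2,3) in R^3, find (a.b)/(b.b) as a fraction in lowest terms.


Projection coefficient = (a . b) / (b . b)
a . b = (-5)*5 + (-4)*2 + 3*3
= -25 + (-8) + 9 = -24
b . b = 5^2 + 2^2 + 3^2
= 25 + 4 + 9 = 38
Coefficient = -24/38
In lowest terms: -12/19


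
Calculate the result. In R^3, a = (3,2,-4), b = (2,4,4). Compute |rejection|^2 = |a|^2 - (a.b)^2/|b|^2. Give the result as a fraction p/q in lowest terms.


|a|^2 = 3^2 + 2^2 + (-4)^2 = 29
|b|^2 = 2^2 + 4^2 + 4^2 = 36
a . b = 3*2 + 2*4 + (-4)*4 = -2
(a.b)^2 = (-2)^2 = 4
|rej|^2 = 29 - 4/36
= (1044 - 4)/36
= 1040/36
In lowest terms: 260/9


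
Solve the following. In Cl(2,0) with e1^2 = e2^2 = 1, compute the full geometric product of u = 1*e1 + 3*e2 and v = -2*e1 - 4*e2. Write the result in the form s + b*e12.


Expand: (1*e1 + 3*e2)(-2*e1 - 4*e2)
= 1*(-2)*e1e1 + 1*(-4)*e1e2 + 3*(-2)*e2e1 + 3*(-4)*e2e2
Using e1^2 = e2^2 = 1, e2e1 = -e1e2:
Scalar part s = 1*(-2) + 3*(-4) = -2 + (-12) = -14
Bivector part b = 1*(-4) - 3*(-2) = -4 - (-6) = 2
uv = -14 + 2*e12


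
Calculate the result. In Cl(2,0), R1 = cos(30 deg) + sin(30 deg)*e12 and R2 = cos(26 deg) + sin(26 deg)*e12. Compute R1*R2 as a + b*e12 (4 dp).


Same-plane rotors commute and their half-angles add:
R1*R2 = cos(a1 + a2) + sin(a1 + a2)*e12.
a1 + a2 = 30 + 26 = 56 deg
cos(56 deg) = 0.5592
sin(56 deg) = 0.8290
R1*R2 = 0.5592 + 0.8290*e12


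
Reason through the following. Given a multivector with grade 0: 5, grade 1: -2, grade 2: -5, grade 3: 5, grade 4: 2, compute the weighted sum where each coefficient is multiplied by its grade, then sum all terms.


Grade-weighted sum = sum of grade_k * coefficient_k
0*5 = 0
1*(-2) = -2
2*(-5) = -10
3*5 = 15
4*2 = 8
Total = 0 + (-2) + (-10) + 15 + 8 = 11


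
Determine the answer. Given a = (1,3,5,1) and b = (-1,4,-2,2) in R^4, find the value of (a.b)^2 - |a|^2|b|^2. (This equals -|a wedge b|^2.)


a . b = 1*(-1) + 3*4 + 5*(-2) + 1*2
= -1 + 12 + (-10) + 2 = 3
|a|^2 = 1^2 + 3^2 + 5^2 + 1^2 = 36
|b|^2 = (-1)^2 + 4^2 + (-2)^2 + 2^2 = 25
(a.b)^2 = 3^2 = 9
|a|^2 * |b|^2 = 36 * 25 = 900
Result = 9 - 900 = -891


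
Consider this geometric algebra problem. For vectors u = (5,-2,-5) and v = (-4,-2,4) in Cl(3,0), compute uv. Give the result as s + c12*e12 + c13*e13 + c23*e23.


In Cl(3,0): e_i^2 = 1, e_ie_j = -e_je_i for i != j.
Scalar part = u . v = 5*(-4) + (-2)*(-2) + (-5)*4
= -20 + 4 + (-20) = -36
e12 coeff = 5*(-2) - (-2)*(-4) = -10 - 8 = -18
e13 coeff = 5*4 - (-5)*(-4) = 20 - 20 = 0
e23 coeff = (-2)*4 - (-5)*(-2) = -8 - 10 = -18
uv = -36 - 18*e12 + 0*e13 - 18*e23


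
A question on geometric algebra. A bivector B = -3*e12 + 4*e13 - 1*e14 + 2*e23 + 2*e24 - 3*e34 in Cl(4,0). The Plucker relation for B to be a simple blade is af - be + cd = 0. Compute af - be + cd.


Plucker relation: af - be + cd
a*f = (-3)*(-3) = 9
b*e = 4*2 = 8
c*d = (-1)*2 = -2
af - be + cd = 9 - 8 + (-2)
= -1


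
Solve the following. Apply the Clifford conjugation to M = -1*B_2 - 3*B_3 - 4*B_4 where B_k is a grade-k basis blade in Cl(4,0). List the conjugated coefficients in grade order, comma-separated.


Clifford conjugate sign for grade k: (-1)^(k(k+1)/2)
Grade 2: (-1)^(2*3/2) = (-1)^3 = -1, coeff -1 -> 1
Grade 3: (-1)^(3*4/2) = (-1)^6 = 1, coeff -3 -> -3
Grade 4: (-1)^(4*5/2) = (-1)^10 = 1, coeff -4 -> -4
Conjugated coefficients: 1, -3, -4


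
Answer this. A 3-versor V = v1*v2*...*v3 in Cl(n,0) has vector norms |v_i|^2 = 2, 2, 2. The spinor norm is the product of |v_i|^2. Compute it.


Spinor norm N(V) = |v1|^2 * |v2|^2 * ... * |v3|^2
= 2 * 2 * 2
Running product: 2, 4, 8
N(V) = 8


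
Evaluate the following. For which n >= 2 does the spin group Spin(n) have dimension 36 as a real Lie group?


dim Spin(n) = dim so(n) = n(n-1)/2.
Solve n(n-1)/2 = 36, i.e. n^2 - n - 72 = 0.
Discriminant = 1 + 8*36 = 289
n = (1 + sqrt(289))/2 = (1 + 17)/2 = 9


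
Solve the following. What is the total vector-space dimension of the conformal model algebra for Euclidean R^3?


The conformal model of R^3 uses Cl(4,1): the 3 Euclidean generators plus two extra orthogonal generators e+ (e+^2 = +1) and e- (e-^2 = -1), from which the null vectors e0, einf are built.
Number of generators m = 3 + 2 = 5.
dim Cl(p,q) = 2^m = 2^5 = 32


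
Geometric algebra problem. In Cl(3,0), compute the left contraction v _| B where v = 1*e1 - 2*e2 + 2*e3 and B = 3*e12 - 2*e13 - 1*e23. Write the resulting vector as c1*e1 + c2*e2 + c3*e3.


Left contraction v _| B = <vB>_1 (grade-1 part of the geometric product vB).
Using e1_|e12 = e2, e2_|e12 = -e1, e1_|e13 = e3, e3_|e13 = -e1, e2_|e23 = e3, e3_|e23 = -e2:
e1 coeff: -v2*b12 - v3*b13 = -(-2)*(3) - (2)*(-2) = 10
e2 coeff: v1*b12 - v3*b23 = (1)*(3) - (2)*(-1) = 5
e3 coeff: v1*b13 + v2*b23 = (1)*(-2) + (-2)*(-1) = 0
v _| B = 10*e1 + 5*e2 + 0*e3


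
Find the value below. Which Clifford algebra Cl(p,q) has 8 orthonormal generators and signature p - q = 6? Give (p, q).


We need p + q = 8 and p - q = 6.
Adding: 2p = 8 + 6 = 14, so p = 7.
Then q = 8 - 7 = 1.
(p, q) = (7, 1)


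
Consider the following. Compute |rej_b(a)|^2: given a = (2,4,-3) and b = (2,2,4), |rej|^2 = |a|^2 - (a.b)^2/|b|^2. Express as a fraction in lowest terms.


|a|^2 = 2^2 + 4^2 + (-3)^2 = 29
|b|^2 = 2^2 + 2^2 + 4^2 = 24
a . b = 2*2 + 4*2 + (-3)*4 = 0
(a.b)^2 = 0^2 = 0
|rej|^2 = 29 - 0/24
= (696 - 0)/24
= 696/24
In lowest terms: 29/1


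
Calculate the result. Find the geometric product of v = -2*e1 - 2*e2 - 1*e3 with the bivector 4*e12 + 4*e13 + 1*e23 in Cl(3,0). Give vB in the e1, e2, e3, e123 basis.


vB has grade-1 (vector) and grade-3 (trivector) parts: vB = (v _| B) + (v ^ B).
Vector part <vB>_1:
  e1: -v2*b12 - v3*b13 = -(-2)*(4) - (-1)*(4) = 12
  e2: v1*b12 - v3*b23 = (-2)*(4) - (-1)*(1) = -7
  e3: v1*b13 + v2*b23 = (-2)*(4) + (-2)*(1) = -10
Trivector part <vB>_3:
  e123: v1*b23 - v2*b13 + v3*b12 = (-2)*(1) - (-2)*(4) + (-1)*(4) = 2
vB = 12*e1 - 7*e2 - 10*e3 + 2*e123


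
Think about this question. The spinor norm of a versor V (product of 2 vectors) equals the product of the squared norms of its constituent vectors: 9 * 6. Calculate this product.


Spinor norm N(V) = |v1|^2 * |v2|^2 * ... * |v2|^2
= 9 * 6
Running product: 9, 54
N(V) = 54


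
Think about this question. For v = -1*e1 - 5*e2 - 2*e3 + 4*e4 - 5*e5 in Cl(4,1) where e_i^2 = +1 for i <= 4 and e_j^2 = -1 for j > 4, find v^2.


v^2 = sum of c_i^2 * e_i^2
Positive signature terms (e_i^2 = +1): (-1)^2 + (-5)^2 + (-2)^2 + 4^2 = 46
Negative signature terms (e_j^2 = -1): (-5)^2 = 25
v^2 = 46 - 25 = 21


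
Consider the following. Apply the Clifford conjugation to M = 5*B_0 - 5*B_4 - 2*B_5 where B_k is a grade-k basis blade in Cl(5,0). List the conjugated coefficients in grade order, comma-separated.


Clifford conjugate sign for grade k: (-1)^(k(k+1)/2)
Grade 0: (-1)^(0*1/2) = (-1)^0 = 1, coeff 5 -> 5
Grade 4: (-1)^(4*5/2) = (-1)^10 = 1, coeff -5 -> -5
Grade 5: (-1)^(5*6/2) = (-1)^15 = -1, coeff -2 -> 2
Conjugated coefficients: 5, -5, 2


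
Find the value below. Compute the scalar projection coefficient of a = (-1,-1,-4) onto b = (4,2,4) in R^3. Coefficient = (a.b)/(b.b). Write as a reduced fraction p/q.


Projection coefficient = (a . b) / (b . b)
a . b = (-1)*4 + (-1)*2 + (-4)*4
= -4 + (-2) + (-16) = -22
b . b = 4^2 + 2^2 + 4^2
= 16 + 4 + 16 = 36
Coefficient = -22/36
In lowest terms: -11/18


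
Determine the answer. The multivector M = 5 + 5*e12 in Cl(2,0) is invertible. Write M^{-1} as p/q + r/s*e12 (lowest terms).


M = 5 + 5*e12, where e12^2 = -1.
Since M commutes with its reverse ~M = a - b*e12, M * ~M = a^2 - b^2*e12^2 = a^2 + b^2.
So M^{-1} = ~M / (a^2 + b^2) = (a - b*e12)/(a^2 + b^2).
a^2 + b^2 = 25 + 25 = 50
Scalar part = 5/50 = 1/10
Bivector coeff = -5/50 = -1/10
M^{-1} = 1/10 - 1/10*e12


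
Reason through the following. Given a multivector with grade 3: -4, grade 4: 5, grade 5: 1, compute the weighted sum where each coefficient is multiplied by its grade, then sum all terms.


Grade-weighted sum = sum of grade_k * coefficient_k
3*(-4) = -12
4*5 = 20
5*1 = 5
Total = -12 + 20 + 5 = 13


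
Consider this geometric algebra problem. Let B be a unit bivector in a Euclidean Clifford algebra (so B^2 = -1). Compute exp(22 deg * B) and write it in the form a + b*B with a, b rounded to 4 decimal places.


For a unit bivector B with B^2 = -1, the exponential series gives
e^(theta*B) = cos(theta) + sin(theta)*B (the GA analogue of Euler's formula).
theta = 22 degrees = 0.383972 rad
cos(22 deg) = 0.9272
sin(22 deg) = 0.3746
exp(theta*B) = 0.9272 + 0.3746*B


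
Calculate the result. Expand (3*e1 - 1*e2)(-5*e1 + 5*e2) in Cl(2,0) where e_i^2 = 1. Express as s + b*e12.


Expand: (3*e1 - 1*e2)(-5*e1 + 5*e2)
= 3*(-5)*e1e1 + 3*5*e1e2 + (-1)*(-5)*e2e1 + (-1)*5*e2e2
Using e1^2 = e2^2 = 1, e2e1 = -e1e2:
Scalar part s = 3*(-5) + (-1)*5 = -15 + (-5) = -20
Bivector part b = 3*5 - (-1)*(-5) = 15 - 5 = 10
uv = -20 + 10*e12


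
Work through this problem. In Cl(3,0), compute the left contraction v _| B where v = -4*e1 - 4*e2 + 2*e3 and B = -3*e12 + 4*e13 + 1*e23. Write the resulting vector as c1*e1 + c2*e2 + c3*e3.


Left contraction v _| B = <vB>_1 (grade-1 part of the geometric product vB).
Using e1_|e12 = e2, e2_|e12 = -e1, e1_|e13 = e3, e3_|e13 = -e1, e2_|e23 = e3, e3_|e23 = -e2:
e1 coeff: -v2*b12 - v3*b13 = -(-4)*(-3) - (2)*(4) = -20
e2 coeff: v1*b12 - v3*b23 = (-4)*(-3) - (2)*(1) = 10
e3 coeff: v1*b13 + v2*b23 = (-4)*(4) + (-4)*(1) = -20
v _| B = -20*e1 + 10*e2 - 20*e3


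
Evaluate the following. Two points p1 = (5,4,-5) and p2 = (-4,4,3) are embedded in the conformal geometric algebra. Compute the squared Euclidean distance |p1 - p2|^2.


p1 - p2 = (9, 0, -8)
|p1 - p2|^2 = 9^2 + 0^2 + (-8)^2
= 81 + 0 + 64
= 145


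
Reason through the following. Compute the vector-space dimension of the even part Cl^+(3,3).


Even subalgebra dimension = 2^(n-1)
n = 3 + 3 = 6
2^(6 - 1) = 2^5 = 32
Verification: sum of C(6,k) for even k = 1 + 15 + 15 + 1 = 32
Result = 32


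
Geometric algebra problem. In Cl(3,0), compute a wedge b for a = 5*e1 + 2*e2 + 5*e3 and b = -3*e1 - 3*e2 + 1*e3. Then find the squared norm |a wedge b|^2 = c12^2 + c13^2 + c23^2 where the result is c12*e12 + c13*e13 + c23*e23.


a wedge b = (a1*b2 - a2*b1)*e12 + (a1*b3 - a3*b1)*e13 + (a2*b3 - a3*b2)*e23
e12 coeff: 5*(-3) - 2*(-3) = -15 - (-6) = -9
e13 coeff: 5*1 - 5*(-3) = 5 - (-15) = 20
e23 coeff: 2*1 - 5*(-3) = 2 - (-15) = 17
|a wedge b|^2 = (-9)^2 + 20^2 + 17^2
= 81 + 400 + 289
= 770


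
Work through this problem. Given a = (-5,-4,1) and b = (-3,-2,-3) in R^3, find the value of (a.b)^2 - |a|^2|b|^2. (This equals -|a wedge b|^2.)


a . b = (-5)*(-3) + (-4)*(-2) + 1*(-3)
= 15 + 8 + (-3) = 20
|a|^2 = (-5)^2 + (-4)^2 + 1^2 = 42
|b|^2 = (-3)^2 + (-2)^2 + (-3)^2 = 22
(a.b)^2 = 20^2 = 400
|a|^2 * |b|^2 = 42 * 22 = 924
Result = 400 - 924 = -524


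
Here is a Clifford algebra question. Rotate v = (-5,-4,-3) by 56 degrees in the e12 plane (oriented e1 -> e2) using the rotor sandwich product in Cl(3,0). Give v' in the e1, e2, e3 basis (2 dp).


Rotor R = cos(28deg) - sin(28deg)*e12
Rotation angle theta = 2 * 28 = 56 degrees in the e12 plane (e1 -> e2).
The component perpendicular to the plane (e3) is invariant: v'_3 = v3 = -3.00
cos(56deg) = 0.5592, sin(56deg) = 0.8290
v'_1 = v1*cos(theta) - v2*sin(theta) = -5*0.5592 - (-4)*0.8290 = 0.52
v'_2 = v1*sin(theta) + v2*cos(theta) = -5*0.8290 + (-4)*0.5592 = -6.38
v' = 0.52*e1 - 6.38*e2 - 3.00*e3


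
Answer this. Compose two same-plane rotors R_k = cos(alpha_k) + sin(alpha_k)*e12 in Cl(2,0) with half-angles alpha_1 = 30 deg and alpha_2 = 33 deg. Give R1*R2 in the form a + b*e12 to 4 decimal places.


Same-plane rotors commute and their half-angles add:
R1*R2 = cos(a1 + a2) + sin(a1 + a2)*e12.
a1 + a2 = 30 + 33 = 63 deg
cos(63 deg) = 0.4540
sin(63 deg) = 0.8910
R1*R2 = 0.4540 + 0.8910*e12


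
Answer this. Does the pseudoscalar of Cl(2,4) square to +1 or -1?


The pseudoscalar I = e1...e_n (product of all n generators) of Cl(p,q) satisfies I^2 = (-1)^(q + n(n-1)/2).
p = 2, q = 4, n = p + q = 6
n(n-1)/2 = 6 * 5 / 2 = 15
Exponent = q + n(n-1)/2 = 4 + 15 = 19
I^2 = (-1)^19 = -1


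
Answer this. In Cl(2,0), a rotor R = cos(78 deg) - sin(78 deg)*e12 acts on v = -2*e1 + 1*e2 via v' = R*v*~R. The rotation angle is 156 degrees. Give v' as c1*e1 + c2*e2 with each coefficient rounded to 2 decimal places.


Rotor R = cos(78deg) - sin(78deg)*e12
Rotation angle theta = 2 * 78 = 156 degrees
v' = R*v*~R rotates v by theta.
cos(156deg) = -0.9135, sin(156deg) = 0.4067
v'_1 = -2*cos(156deg) - 1*sin(156deg)
= -2*(-0.9135) - 1*0.4067
= 1.42
v'_2 = -2*sin(156deg) + 1*cos(156deg)
= -2*0.4067 + 1*(-0.9135)
= -1.73
v' = 1.42*e1 - 1.73*e2


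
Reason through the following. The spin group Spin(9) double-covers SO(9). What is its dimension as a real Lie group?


Spin(n) double-covers SO(n); both have Lie algebra so(n) of dimension n(n-1)/2.
n = 9
n(n-1) = 9 * 8 = 72
dim Spin(9) = 72/2 = 36


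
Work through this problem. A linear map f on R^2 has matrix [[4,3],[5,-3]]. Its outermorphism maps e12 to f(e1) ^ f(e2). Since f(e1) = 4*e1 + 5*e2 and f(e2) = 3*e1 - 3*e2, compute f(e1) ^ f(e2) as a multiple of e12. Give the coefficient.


The outermorphism of a linear map f sends e1^e2 to f(e1)^f(e2).
f(e1) = 4*e1 + 5*e2
f(e2) = 3*e1 - 3*e2
f(e1) ^ f(e2) = (4*e1 + 5*e2) ^ (3*e1 - 3*e2)
= 4*(-3)*e12 + 5*3*e21
= (-12 - 15)*e12
= -27*e12
Coefficient = -27


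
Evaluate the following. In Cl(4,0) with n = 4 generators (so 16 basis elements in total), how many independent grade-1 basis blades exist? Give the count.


Number of grade-k basis blades in Cl(p,q) with n = p + q is C(n, k).
n = 4 + 0 = 4
C(4, 1) = 4! / (1! * 3!)
= 24 / (1 * 6)
= 4


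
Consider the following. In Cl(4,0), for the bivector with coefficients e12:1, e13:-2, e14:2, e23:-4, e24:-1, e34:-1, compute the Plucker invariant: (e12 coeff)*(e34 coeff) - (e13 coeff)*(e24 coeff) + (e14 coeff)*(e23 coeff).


Plucker relation: af - be + cd
a*f = 1*(-1) = -1
b*e = (-2)*(-1) = 2
c*d = 2*(-4) = -8
af - be + cd = -1 - 2 + (-8)
= -11


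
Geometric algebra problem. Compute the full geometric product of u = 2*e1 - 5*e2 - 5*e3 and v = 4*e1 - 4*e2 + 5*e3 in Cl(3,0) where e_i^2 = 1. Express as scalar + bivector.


In Cl(3,0): e_i^2 = 1, e_ie_j = -e_je_i for i != j.
Scalar part = u . v = 2*4 + (-5)*(-4) + (-5)*5
= 8 + 20 + (-25) = 3
e12 coeff = 2*(-4) - (-5)*4 = -8 - (-20) = 12
e13 coeff = 2*5 - (-5)*4 = 10 - (-20) = 30
e23 coeff = (-5)*5 - (-5)*(-4) = -25 - 20 = -45
uv = 3 + 12*e12 + 30*e13 - 45*e23


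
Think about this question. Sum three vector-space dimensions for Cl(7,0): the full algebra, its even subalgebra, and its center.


n = 7 + 0 = 7
Total dim = 2^7 = 128
Even subalgebra dim = 2^6 = 64
n is odd, so center dim = 2
Sum = 128 + 64 + 2 = 194


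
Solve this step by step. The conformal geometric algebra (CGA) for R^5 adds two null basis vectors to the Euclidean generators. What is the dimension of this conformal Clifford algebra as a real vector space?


The conformal model of R^5 uses Cl(6,1): the 5 Euclidean generators plus two extra orthogonal generators e+ (e+^2 = +1) and e- (e-^2 = -1), from which the null vectors e0, einf are built.
Number of generators m = 5 + 2 = 7.
dim Cl(p,q) = 2^m = 2^7 = 128


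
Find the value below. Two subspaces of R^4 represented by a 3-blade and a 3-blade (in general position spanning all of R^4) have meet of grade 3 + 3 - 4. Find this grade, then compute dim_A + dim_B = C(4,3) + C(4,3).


Meet grade = grade(A) + grade(B) - n
= 3 + 3 - 4 = 2
C(4,3) = 4
C(4,3) = 4
dim_A + dim_B = 4 + 4 = 8


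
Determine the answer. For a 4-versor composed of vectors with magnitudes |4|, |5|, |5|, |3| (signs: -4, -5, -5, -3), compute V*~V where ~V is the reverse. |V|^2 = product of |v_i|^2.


Each vector v_i has |v_i|^2 = s_i^2
Squared scales: (-4)^2 = 16, (-5)^2 = 25, (-5)^2 = 25, (-3)^2 = 9
|V|^2 = 16 * 25 * 25 * 9
= 90000


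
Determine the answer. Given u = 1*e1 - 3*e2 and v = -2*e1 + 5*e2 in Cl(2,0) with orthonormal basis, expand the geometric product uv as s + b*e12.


Expand: (1*e1 - 3*e2)(-2*e1 + 5*e2)
= 1*(-2)*e1e1 + 1*5*e1e2 + (-3)*(-2)*e2e1 + (-3)*5*e2e2
Using e1^2 = e2^2 = 1, e2e1 = -e1e2:
Scalar part s = 1*(-2) + (-3)*5 = -2 + (-15) = -17
Bivector part b = 1*5 - (-3)*(-2) = 5 - 6 = -1
uv = -17 - 1*e12


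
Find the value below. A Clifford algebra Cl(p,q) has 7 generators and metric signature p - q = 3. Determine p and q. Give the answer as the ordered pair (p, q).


We need p + q = 7 and p - q = 3.
Adding: 2p = 7 + 3 = 10, so p = 5.
Then q = 7 - 5 = 2.
(p, q) = (5, 2)


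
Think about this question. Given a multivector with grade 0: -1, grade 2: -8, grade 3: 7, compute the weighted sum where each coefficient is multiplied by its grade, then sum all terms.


Grade-weighted sum = sum of grade_k * coefficient_k
0*(-1) = 0
2*(-8) = -16
3*7 = 21
Total = 0 + (-16) + 21 = 5


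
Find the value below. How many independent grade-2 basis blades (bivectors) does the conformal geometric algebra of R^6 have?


The conformal model of R^6 uses Cl(7,1) with m = 6 + 2 = 8 generators.
Number of grade-2 blades = C(m, 2) = C(8, 2)
= 8*7/2 = 28


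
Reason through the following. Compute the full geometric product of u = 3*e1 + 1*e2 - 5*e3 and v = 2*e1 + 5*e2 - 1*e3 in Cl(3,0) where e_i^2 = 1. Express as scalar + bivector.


In Cl(3,0): e_i^2 = 1, e_ie_j = -e_je_i for i != j.
Scalar part = u . v = 3*2 + 1*5 + (-5)*(-1)
= 6 + 5 + 5 = 16
e12 coeff = 3*5 - 1*2 = 15 - 2 = 13
e13 coeff = 3*(-1) - (-5)*2 = -3 - (-10) = 7
e23 coeff = 1*(-1) - (-5)*5 = -1 - (-25) = 24
uv = 16 + 13*e12 + 7*e13 + 24*e23


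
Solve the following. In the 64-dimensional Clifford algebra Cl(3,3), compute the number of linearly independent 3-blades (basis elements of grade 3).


Number of grade-k basis blades in Cl(p,q) with n = p + q is C(n, k).
n = 3 + 3 = 6
C(6, 3) = 6! / (3! * 3!)
= 720 / (6 * 6)
= 20


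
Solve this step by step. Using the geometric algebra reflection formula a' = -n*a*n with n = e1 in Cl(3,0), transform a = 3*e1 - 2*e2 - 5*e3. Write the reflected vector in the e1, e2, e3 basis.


Reflection formula: a' = -n*a*n, with n = e1 (unit vector, n^2 = 1).
For reflection through hyperplane perp to e1:
The component along e1 flips sign, others stay.
a = (3, -2, -5)
a' = (-3, -2, -5)
a' = -3*e1 - 2*e2 - 5*e3


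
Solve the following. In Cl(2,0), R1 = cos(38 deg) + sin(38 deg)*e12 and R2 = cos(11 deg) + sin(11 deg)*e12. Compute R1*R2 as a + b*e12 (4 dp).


Same-plane rotors commute and their half-angles add:
R1*R2 = cos(a1 + a2) + sin(a1 + a2)*e12.
a1 + a2 = 38 + 11 = 49 deg
cos(49 deg) = 0.6561
sin(49 deg) = 0.7547
R1*R2 = 0.6561 + 0.7547*e12


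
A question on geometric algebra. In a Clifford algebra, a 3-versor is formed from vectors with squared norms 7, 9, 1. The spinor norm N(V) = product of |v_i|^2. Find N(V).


Spinor norm N(V) = |v1|^2 * |v2|^2 * ... * |v3|^2
= 7 * 9 * 1
Running product: 7, 63, 63
N(V) = 63


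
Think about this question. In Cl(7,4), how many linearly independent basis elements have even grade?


Even subalgebra dimension = 2^(n-1)
n = 7 + 4 = 11
2^(11 - 1) = 2^10 = 1024
Verification: sum of C(11,k) for even k = 1 + 55 + 330 + 462 + 165 + 11 = 1024
Result = 1024


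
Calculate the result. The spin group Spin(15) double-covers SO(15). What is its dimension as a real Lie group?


Spin(n) double-covers SO(n); both have Lie algebra so(n) of dimension n(n-1)/2.
n = 15
n(n-1) = 15 * 14 = 210
dim Spin(15) = 210/2 = 105


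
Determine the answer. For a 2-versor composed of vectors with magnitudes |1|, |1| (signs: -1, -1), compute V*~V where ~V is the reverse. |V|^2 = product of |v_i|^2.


Each vector v_i has |v_i|^2 = s_i^2
Squared scales: (-1)^2 = 1, (-1)^2 = 1
|V|^2 = 1 * 1
= 1


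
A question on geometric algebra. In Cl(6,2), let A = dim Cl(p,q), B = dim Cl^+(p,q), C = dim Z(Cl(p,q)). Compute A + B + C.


n = 6 + 2 = 8
Total dim = 2^8 = 256
Even subalgebra dim = 2^7 = 128
n is even, so center dim = 1
Sum = 256 + 128 + 1 = 385


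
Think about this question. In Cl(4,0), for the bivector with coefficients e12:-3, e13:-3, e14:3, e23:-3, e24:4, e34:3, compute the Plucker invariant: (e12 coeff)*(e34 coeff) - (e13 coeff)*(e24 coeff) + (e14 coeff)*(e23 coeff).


Plucker relation: af - be + cd
a*f = (-3)*3 = -9
b*e = (-3)*4 = -12
c*d = 3*(-3) = -9
af - be + cd = -9 - (-12) + (-9)
= -6


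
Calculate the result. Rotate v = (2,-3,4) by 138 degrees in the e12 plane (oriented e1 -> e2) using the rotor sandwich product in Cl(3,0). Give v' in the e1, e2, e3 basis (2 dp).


Rotor R = cos(69deg) - sin(69deg)*e12
Rotation angle theta = 2 * 69 = 138 degrees in the e12 plane (e1 -> e2).
The component perpendicular to the plane (e3) is invariant: v'_3 = v3 = 4.00
cos(138deg) = -0.7431, sin(138deg) = 0.6691
v'_1 = v1*cos(theta) - v2*sin(theta) = 2*(-0.7431) - (-3)*0.6691 = 0.52
v'_2 = v1*sin(theta) + v2*cos(theta) = 2*0.6691 + (-3)*(-0.7431) = 3.57
v' = 0.52*e1 + 3.57*e2 + 4.00*e3


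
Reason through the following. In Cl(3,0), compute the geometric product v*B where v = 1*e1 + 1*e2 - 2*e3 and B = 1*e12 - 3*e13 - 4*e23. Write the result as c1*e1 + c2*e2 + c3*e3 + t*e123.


vB has grade-1 (vector) and grade-3 (trivector) parts: vB = (v _| B) + (v ^ B).
Vector part <vB>_1:
  e1: -v2*b12 - v3*b13 = -(1)*(1) - (-2)*(-3) = -7
  e2: v1*b12 - v3*b23 = (1)*(1) - (-2)*(-4) = -7
  e3: v1*b13 + v2*b23 = (1)*(-3) + (1)*(-4) = -7
Trivector part <vB>_3:
  e123: v1*b23 - v2*b13 + v3*b12 = (1)*(-4) - (1)*(-3) + (-2)*(1) = -3
vB = -7*e1 - 7*e2 - 7*e3 - 3*e123


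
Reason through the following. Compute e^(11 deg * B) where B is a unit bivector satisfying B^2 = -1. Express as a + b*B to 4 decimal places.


For a unit bivector B with B^2 = -1, the exponential series gives
e^(theta*B) = cos(theta) + sin(theta)*B (the GA analogue of Euler's formula).
theta = 11 degrees = 0.191986 rad
cos(11 deg) = 0.9816
sin(11 deg) = 0.1908
exp(theta*B) = 0.9816 + 0.1908*B


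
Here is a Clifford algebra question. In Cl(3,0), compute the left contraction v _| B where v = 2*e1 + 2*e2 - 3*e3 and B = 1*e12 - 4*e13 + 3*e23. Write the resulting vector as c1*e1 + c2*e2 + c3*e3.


Left contraction v _| B = <vB>_1 (grade-1 part of the geometric product vB).
Using e1_|e12 = e2, e2_|e12 = -e1, e1_|e13 = e3, e3_|e13 = -e1, e2_|e23 = e3, e3_|e23 = -e2:
e1 coeff: -v2*b12 - v3*b13 = -(2)*(1) - (-3)*(-4) = -14
e2 coeff: v1*b12 - v3*b23 = (2)*(1) - (-3)*(3) = 11
e3 coeff: v1*b13 + v2*b23 = (2)*(-4) + (2)*(3) = -2
v _| B = -14*e1 + 11*e2 - 2*e3


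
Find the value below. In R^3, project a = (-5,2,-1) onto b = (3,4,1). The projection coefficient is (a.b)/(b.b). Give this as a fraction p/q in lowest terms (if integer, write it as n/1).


Projection coefficient = (a . b) / (b . b)
a . b = (-5)*3 + 2*4 + (-1)*1
= -15 + 8 + (-1) = -8
b . b = 3^2 + 4^2 + 1^2
= 9 + 16 + 1 = 26
Coefficient = -8/26
In lowest terms: -4/13


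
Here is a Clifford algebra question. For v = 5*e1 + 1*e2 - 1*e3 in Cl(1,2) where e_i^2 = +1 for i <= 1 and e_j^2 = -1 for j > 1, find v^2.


v^2 = sum of c_i^2 * e_i^2
Positive signature terms (e_i^2 = +1): 5^2 = 25
Negative signature terms (e_j^2 = -1): 1^2 + (-1)^2 = 2
v^2 = 25 - 2 = 23


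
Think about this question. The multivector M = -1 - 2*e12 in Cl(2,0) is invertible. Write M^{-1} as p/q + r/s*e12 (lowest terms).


M = -1 - 2*e12, where e12^2 = -1.
Since M commutes with its reverse ~M = a - b*e12, M * ~M = a^2 - b^2*e12^2 = a^2 + b^2.
So M^{-1} = ~M / (a^2 + b^2) = (a - b*e12)/(a^2 + b^2).
a^2 + b^2 = 1 + 4 = 5
Scalar part = -1/5 = -1/5
Bivector coeff = 2/5 = 2/5
M^{-1} = -1/5 + 2/5*e12


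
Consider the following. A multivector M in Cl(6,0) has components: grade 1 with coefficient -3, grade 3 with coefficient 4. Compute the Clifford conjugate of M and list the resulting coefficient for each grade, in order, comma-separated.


Clifford conjugate sign for grade k: (-1)^(k(k+1)/2)
Grade 1: (-1)^(1*2/2) = (-1)^1 = -1, coeff -3 -> 3
Grade 3: (-1)^(3*4/2) = (-1)^6 = 1, coeff 4 -> 4
Conjugated coefficients: 3, 4


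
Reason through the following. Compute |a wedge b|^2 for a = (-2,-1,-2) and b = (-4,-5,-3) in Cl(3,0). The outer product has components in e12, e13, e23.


a wedge b = (a1*b2 - a2*b1)*e12 + (a1*b3 - a3*b1)*e13 + (a2*b3 - a3*b2)*e23
e12 coeff: (-2)*(-5) - (-1)*(-4) = 10 - 4 = 6
e13 coeff: (-2)*(-3) - (-2)*(-4) = 6 - 8 = -2
e23 coeff: (-1)*(-3) - (-2)*(-5) = 3 - 10 = -7
|a wedge b|^2 = 6^2 + (-2)^2 + (-7)^2
= 36 + 4 + 49
= 89


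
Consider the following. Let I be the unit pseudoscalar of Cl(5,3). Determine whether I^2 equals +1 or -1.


The pseudoscalar I = e1...e_n (product of all n generators) of Cl(p,q) satisfies I^2 = (-1)^(q + n(n-1)/2).
p = 5, q = 3, n = p + q = 8
n(n-1)/2 = 8 * 7 / 2 = 28
Exponent = q + n(n-1)/2 = 3 + 28 = 31
I^2 = (-1)^31 = -1


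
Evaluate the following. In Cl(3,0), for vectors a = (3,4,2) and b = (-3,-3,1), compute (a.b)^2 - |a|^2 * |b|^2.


a . b = 3*(-3) + 4*(-3) + 2*1
= -9 + (-12) + 2 = -19
|a|^2 = 3^2 + 4^2 + 2^2 = 29
|b|^2 = (-3)^2 + (-3)^2 + 1^2 = 19
(a.b)^2 = (-19)^2 = 361
|a|^2 * |b|^2 = 29 * 19 = 551
Result = 361 - 551 = -190


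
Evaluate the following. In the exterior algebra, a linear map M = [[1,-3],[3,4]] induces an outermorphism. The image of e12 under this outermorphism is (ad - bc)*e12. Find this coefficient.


The outermorphism of a linear map f sends e1^e2 to f(e1)^f(e2).
f(e1) = 1*e1 + 3*e2
f(e2) = -3*e1 + 4*e2
f(e1) ^ f(e2) = (1*e1 + 3*e2) ^ (-3*e1 + 4*e2)
= 1*4*e12 + 3*(-3)*e21
= (4 - (-9))*e12
= 13*e12
Coefficient = 13


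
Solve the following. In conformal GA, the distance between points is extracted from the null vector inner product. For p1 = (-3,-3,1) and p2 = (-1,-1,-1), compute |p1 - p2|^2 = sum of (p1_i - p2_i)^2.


p1 - p2 = (-2, -2, 2)
|p1 - p2|^2 = (-2)^2 + (-2)^2 + 2^2
= 4 + 4 + 4
= 12


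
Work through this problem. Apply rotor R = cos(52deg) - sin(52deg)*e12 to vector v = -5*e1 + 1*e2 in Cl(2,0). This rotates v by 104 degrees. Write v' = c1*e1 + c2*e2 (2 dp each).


Rotor R = cos(52deg) - sin(52deg)*e12
Rotation angle theta = 2 * 52 = 104 degrees
v' = R*v*~R rotates v by theta.
cos(104deg) = -0.2419, sin(104deg) = 0.9703
v'_1 = -5*cos(104deg) - 1*sin(104deg)
= -5*(-0.2419) - 1*0.9703
= 0.24
v'_2 = -5*sin(104deg) + 1*cos(104deg)
= -5*0.9703 + 1*(-0.2419)
= -5.09
v' = 0.24*e1 - 5.09*e2


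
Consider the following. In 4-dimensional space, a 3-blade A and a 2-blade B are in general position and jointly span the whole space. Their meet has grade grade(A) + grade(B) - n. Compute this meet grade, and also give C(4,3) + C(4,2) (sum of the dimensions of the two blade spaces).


Meet grade = grade(A) + grade(B) - n
= 3 + 2 - 4 = 1
C(4,3) = 4
C(4,2) = 6
dim_A + dim_B = 4 + 6 = 10


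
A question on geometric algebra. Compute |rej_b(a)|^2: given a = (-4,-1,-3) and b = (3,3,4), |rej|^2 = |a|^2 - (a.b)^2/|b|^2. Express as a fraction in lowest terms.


|a|^2 = (-4)^2 + (-1)^2 + (-3)^2 = 26
|b|^2 = 3^2 + 3^2 + 4^2 = 34
a . b = (-4)*3 + (-1)*3 + (-3)*4 = -27
(a.b)^2 = (-27)^2 = 729
|rej|^2 = 26 - 729/34
= (884 - 729)/34
= 155/34
In lowest terms: 155/34


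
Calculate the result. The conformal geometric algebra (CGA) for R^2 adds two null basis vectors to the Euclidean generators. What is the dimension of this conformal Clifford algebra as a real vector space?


The conformal model of R^2 uses Cl(3,1): the 2 Euclidean generators plus two extra orthogonal generators e+ (e+^2 = +1) and e- (e-^2 = -1), from which the null vectors e0, einf are built.
Number of generators m = 2 + 2 = 4.
dim Cl(p,q) = 2^m = 2^4 = 16


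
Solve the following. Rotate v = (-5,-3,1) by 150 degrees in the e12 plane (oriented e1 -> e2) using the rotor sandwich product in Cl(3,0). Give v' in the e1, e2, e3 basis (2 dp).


Rotor R = cos(75deg) - sin(75deg)*e12
Rotation angle theta = 2 * 75 = 150 degrees in the e12 plane (e1 -> e2).
The component perpendicular to the plane (e3) is invariant: v'_3 = v3 = 1.00
cos(150deg) = -0.8660, sin(150deg) = 0.5000
v'_1 = v1*cos(theta) - v2*sin(theta) = -5*(-0.8660) - (-3)*0.5000 = 5.83
v'_2 = v1*sin(theta) + v2*cos(theta) = -5*0.5000 + (-3)*(-0.8660) = 0.10
v' = 5.83*e1 + 0.10*e2 + 1.00*e3


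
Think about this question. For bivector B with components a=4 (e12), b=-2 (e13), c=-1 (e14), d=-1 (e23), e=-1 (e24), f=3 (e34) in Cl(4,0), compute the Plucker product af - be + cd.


Plucker relation: af - be + cd
a*f = 4*3 = 12
b*e = (-2)*(-1) = 2
c*d = (-1)*(-1) = 1
af - be + cd = 12 - 2 + 1
= 11


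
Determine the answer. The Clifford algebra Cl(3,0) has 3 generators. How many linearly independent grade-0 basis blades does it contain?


Number of grade-k basis blades in Cl(p,q) with n = p + q is C(n, k).
n = 3 + 0 = 3
C(3, 0) = 3! / (0! * 3!)
= 6 / (1 * 6)
= 1
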